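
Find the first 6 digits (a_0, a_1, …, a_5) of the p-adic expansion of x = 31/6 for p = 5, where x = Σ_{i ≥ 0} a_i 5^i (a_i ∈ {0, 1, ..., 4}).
(a_0, …, a_5) = (1, 0, 1, 4, 0, 4)

v_5(31/6) = 0 (numerator and denominator both coprime to 5), so x ∈ ℤ_5^×. Compute digits iteratively via a_i = x_i mod 5, x_{i+1} = (x_i − a_i)/5, with x_0 = x:
  x_0 = 31/6;  a_0 = 1;  x_1 = (x_0 − 1)/5 = 5/6
  x_1 = 5/6;  a_1 = 0;  x_2 = (x_1 − 0)/5 = 1/6
  x_2 = 1/6;  a_2 = 1;  x_3 = (x_2 − 1)/5 = -1/6
  x_3 = -1/6;  a_3 = 4;  x_4 = (x_3 − 4)/5 = -5/6
  x_4 = -5/6;  a_4 = 0;  x_5 = (x_4 − 0)/5 = -1/6
  x_5 = -1/6;  a_5 = 4;  x_6 = (x_5 − 4)/5 = -5/6
Digits: (1, 0, 1, 4, 0, 4).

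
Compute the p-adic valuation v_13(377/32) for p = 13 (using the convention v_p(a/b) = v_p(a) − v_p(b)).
v_13(377/32) = 1

Factor powers of 13 from the numerator and denominator of the reduced fraction: 377 = 13^1 · 29 and 32 = 13^0 · 32. Apply v_p(a/b) = v_p(a) − v_p(b): v_13(377/32) = 1 − 0 = 1.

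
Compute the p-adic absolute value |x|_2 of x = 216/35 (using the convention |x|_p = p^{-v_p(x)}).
|216/35|_2 = 1/8

Step 1 — compute v_2(x) by factoring powers of 2 out of the numerator and denominator: v_2(216/35) = 3. Step 2 — apply |x|_p = p^{-v_p(x)} = 2^{-3} = 1/8.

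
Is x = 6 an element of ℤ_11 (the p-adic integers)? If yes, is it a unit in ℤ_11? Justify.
x ∈ ℤ_11^× (unit); v_11(x) = 0

ℤ_11 = {x ∈ ℚ_11 : v_11(x) ≥ 0} and ℤ_11^× = {x ∈ ℤ_11 : v_11(x) = 0}. Here v_11(6) = v_11(num) − v_11(den) = 0; compare against these criteria.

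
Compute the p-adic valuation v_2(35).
v_2(35) = 0

v_2(n) is the largest exponent k such that 2^k divides n. Factor out: 35 = 2^0 · 35. (Sign doesn't affect v_p.) So v_2(35) = 0.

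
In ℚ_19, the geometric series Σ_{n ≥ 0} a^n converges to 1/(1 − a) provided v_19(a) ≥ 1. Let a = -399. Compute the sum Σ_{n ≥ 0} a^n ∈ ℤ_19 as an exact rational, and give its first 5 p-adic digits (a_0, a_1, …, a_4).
Σ a^n = 1/(1 − a) = 1/400;  first 5 digits = (1, 17, 2, 15, 4)

v_19(a) = 1 ≥ 1, so the series converges in ℤ_19 to 1/(1 − a) = 1/(1 − (-399)) = 1/400. Expand this rational in ℤ_19: compute digits iteratively via d_i = x_i mod 19, x_{i+1} = (x_i − d_i)/19. The first 5 digits are (1, 17, 2, 15, 4).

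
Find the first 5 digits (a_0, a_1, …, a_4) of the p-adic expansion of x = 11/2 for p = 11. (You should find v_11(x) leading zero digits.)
(a_0, …, a_4) = (0, 6, 5, 5, 5)

v_11(11/2) = 1, so a_0 = ... = a_0 = 0. Factor out: x = 11^1 · u with u = 1/2 a unit in ℤ_11. Expand u iteratively via a_{v+i} = u_i mod 11, u_{i+1} = (u_i − a_{v+i})/11:
  u_0 = 1/2;  a_1 = 6;  u_1 = (u_0 − 6)/11 = -1/2
  u_1 = -1/2;  a_2 = 5;  u_2 = (u_1 − 5)/11 = -1/2
  u_2 = -1/2;  a_3 = 5;  u_3 = (u_2 − 5)/11 = -1/2
  u_3 = -1/2;  a_4 = 5;  u_4 = (u_3 − 5)/11 = -1/2
Digits: (0, 6, 5, 5, 5).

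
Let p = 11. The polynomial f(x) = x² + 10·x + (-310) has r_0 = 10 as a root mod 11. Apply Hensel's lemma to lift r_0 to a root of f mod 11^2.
r_1 = 54 (mod 121)

Hensel: r_{i+1} = r_i − f(r_i)·(f′(r_i))^{-1} mod 11^{i+2}, f′(x) = 2x + 10. Iterate:
  r_0 = 10 (mod 11)
  r_1 = 54 (mod 121)
Final: r = 54 satisfies f(r) ≡ 0 mod 11^2.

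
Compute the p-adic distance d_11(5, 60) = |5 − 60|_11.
d_11(5, 60) = 1/11

Step 1 — x − y = 5 − 60 = -55. Step 2 — v_11(-55) = 1 (factor: -55 = −(11^1 · 5); the sign does not affect v_p). Step 3 — |x − y|_11 = 11^{-1} = 1/11.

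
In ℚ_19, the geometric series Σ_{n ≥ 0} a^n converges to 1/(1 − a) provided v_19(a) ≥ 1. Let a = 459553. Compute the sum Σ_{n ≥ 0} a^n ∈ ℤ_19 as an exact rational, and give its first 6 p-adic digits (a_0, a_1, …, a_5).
Σ a^n = 1/(1 − a) = -1/459552;  first 6 digits = (1, 0, 0, 10, 3, 0)

v_19(a) = 3 ≥ 1, so the series converges in ℤ_19 to 1/(1 − a) = 1/(1 − 459553) = -1/459552. Expand this rational in ℤ_19: compute digits iteratively via d_i = x_i mod 19, x_{i+1} = (x_i − d_i)/19. The first 6 digits are (1, 0, 0, 10, 3, 0).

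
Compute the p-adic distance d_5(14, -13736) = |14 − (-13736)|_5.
d_5(14, -13736) = 1/625

Step 1 — x − y = 14 − (-13736) = 13750. Step 2 — v_5(13750) = 4 (factor: 13750 = (5^4 · 22); the sign does not affect v_p). Step 3 — |x − y|_5 = 5^{-4} = 1/625.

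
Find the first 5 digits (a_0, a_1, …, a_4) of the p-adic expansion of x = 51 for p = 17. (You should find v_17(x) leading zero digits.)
(a_0, …, a_4) = (0, 3, 0, 0, 0)

v_17(51) = 1, so a_0 = ... = a_0 = 0. Factor out: x = 17^1 · u with u = 3 a unit in ℤ_17. Expand u iteratively via a_{v+i} = u_i mod 17, u_{i+1} = (u_i − a_{v+i})/17:
  u_0 = 3;  a_1 = 3;  u_1 = (u_0 − 3)/17 = 0
  u_1 = 0;  a_2 = 0;  u_2 = (u_1 − 0)/17 = 0
  u_2 = 0;  a_3 = 0;  u_3 = (u_2 − 0)/17 = 0
  u_3 = 0;  a_4 = 0;  u_4 = (u_3 − 0)/17 = 0
Digits: (0, 3, 0, 0, 0).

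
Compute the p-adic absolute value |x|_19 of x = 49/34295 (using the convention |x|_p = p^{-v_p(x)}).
|49/34295|_19 = 6859

Step 1 — compute v_19(x) by factoring powers of 19 out of the numerator and denominator: v_19(49/34295) = -3. Step 2 — apply |x|_p = p^{-v_p(x)} = 19^{3} = 6859.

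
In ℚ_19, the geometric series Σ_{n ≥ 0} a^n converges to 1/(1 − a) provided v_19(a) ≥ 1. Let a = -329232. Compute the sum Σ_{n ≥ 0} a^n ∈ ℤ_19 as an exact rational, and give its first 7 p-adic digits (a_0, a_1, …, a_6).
Σ a^n = 1/(1 − a) = 1/329233;  first 7 digits = (1, 0, 0, 9, 16, 18, 4)

v_19(a) = 3 ≥ 1, so the series converges in ℤ_19 to 1/(1 − a) = 1/(1 − (-329232)) = 1/329233. Expand this rational in ℤ_19: compute digits iteratively via d_i = x_i mod 19, x_{i+1} = (x_i − d_i)/19. The first 7 digits are (1, 0, 0, 9, 16, 18, 4).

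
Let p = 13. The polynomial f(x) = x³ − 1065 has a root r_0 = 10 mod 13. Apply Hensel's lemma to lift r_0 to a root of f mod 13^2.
r_1 = 75 (mod 169)

Hensel: r_{i+1} = r_i − f(r_i)/f′(r_i) mod 13^{i+2}, where f′(x) = 3x². Iterate:
  r_0 = 10 (mod 13)
  r_1 = 75 (mod 169)
Final: r = 75 with f(r) ≡ 0 mod 13^2.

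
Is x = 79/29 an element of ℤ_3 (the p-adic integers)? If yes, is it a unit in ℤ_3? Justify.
x ∈ ℤ_3^× (unit); v_3(x) = 0

ℤ_3 = {x ∈ ℚ_3 : v_3(x) ≥ 0} and ℤ_3^× = {x ∈ ℤ_3 : v_3(x) = 0}. Here v_3(79/29) = v_3(num) − v_3(den) = 0; compare against these criteria.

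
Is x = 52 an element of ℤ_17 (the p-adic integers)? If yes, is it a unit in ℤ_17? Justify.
x ∈ ℤ_17^× (unit); v_17(x) = 0

ℤ_17 = {x ∈ ℚ_17 : v_17(x) ≥ 0} and ℤ_17^× = {x ∈ ℤ_17 : v_17(x) = 0}. Here v_17(52) = v_17(num) − v_17(den) = 0; compare against these criteria.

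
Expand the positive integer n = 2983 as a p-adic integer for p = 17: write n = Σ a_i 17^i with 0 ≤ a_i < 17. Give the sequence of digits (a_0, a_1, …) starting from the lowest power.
(a_0, a_1, …) = (8, 5, 10)

Repeated division by 17 gives the digits low-to-high: 2983 = 8 + 5·17^1 + 10·17^2. Digit sequence: (8, 5, 10).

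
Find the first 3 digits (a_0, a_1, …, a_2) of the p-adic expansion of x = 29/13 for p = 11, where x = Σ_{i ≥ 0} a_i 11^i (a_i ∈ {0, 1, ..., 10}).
(a_0, …, a_2) = (9, 7, 1)

v_11(29/13) = 0 (numerator and denominator both coprime to 11), so x ∈ ℤ_11^×. Compute digits iteratively via a_i = x_i mod 11, x_{i+1} = (x_i − a_i)/11, with x_0 = x:
  x_0 = 29/13;  a_0 = 9;  x_1 = (x_0 − 9)/11 = -8/13
  x_1 = -8/13;  a_1 = 7;  x_2 = (x_1 − 7)/11 = -9/13
  x_2 = -9/13;  a_2 = 1;  x_3 = (x_2 − 1)/11 = -2/13
Digits: (9, 7, 1).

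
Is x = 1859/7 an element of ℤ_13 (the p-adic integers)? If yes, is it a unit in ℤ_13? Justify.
x ∈ ℤ_13 but not a unit; v_13(x) = 2 > 0

ℤ_13 = {x ∈ ℚ_13 : v_13(x) ≥ 0} and ℤ_13^× = {x ∈ ℤ_13 : v_13(x) = 0}. Here v_13(1859/7) = v_13(num) − v_13(den) = 2; compare against these criteria.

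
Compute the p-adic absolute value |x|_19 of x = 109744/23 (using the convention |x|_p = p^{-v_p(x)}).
|109744/23|_19 = 1/6859

Step 1 — compute v_19(x) by factoring powers of 19 out of the numerator and denominator: v_19(109744/23) = 3. Step 2 — apply |x|_p = p^{-v_p(x)} = 19^{-3} = 1/6859.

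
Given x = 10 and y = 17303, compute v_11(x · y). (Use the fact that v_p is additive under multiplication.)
v_11(173030) = 3

v_p(x) = 0 (factor: 10 = 11^0 · 10); v_p(y) = 3 (factor: 17303 = 11^3 · 13). Additivity: v_p(xy) = v_p(x) + v_p(y) = 0 + 3 = 3. (Direct check: xy = 173030 = 11^3 · (130).)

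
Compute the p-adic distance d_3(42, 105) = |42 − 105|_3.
d_3(42, 105) = 1/9

Step 1 — x − y = 42 − 105 = -63. Step 2 — v_3(-63) = 2 (factor: -63 = −(3^2 · 7); the sign does not affect v_p). Step 3 — |x − y|_3 = 3^{-2} = 1/9.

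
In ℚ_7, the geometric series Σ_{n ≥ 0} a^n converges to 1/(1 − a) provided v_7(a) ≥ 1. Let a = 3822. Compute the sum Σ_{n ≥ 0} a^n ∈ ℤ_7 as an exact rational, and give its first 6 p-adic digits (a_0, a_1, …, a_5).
Σ a^n = 1/(1 − a) = -1/3821;  first 6 digits = (1, 0, 1, 4, 2, 1)

v_7(a) = 2 ≥ 1, so the series converges in ℤ_7 to 1/(1 − a) = 1/(1 − 3822) = -1/3821. Expand this rational in ℤ_7: compute digits iteratively via d_i = x_i mod 7, x_{i+1} = (x_i − d_i)/7. The first 6 digits are (1, 0, 1, 4, 2, 1).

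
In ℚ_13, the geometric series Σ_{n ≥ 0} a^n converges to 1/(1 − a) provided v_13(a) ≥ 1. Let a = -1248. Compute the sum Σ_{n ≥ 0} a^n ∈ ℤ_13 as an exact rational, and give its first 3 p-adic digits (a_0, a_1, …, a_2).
Σ a^n = 1/(1 − a) = 1/1249;  first 3 digits = (1, 8, 4)

v_13(a) = 1 ≥ 1, so the series converges in ℤ_13 to 1/(1 − a) = 1/(1 − (-1248)) = 1/1249. Expand this rational in ℤ_13: compute digits iteratively via d_i = x_i mod 13, x_{i+1} = (x_i − d_i)/13. The first 3 digits are (1, 8, 4).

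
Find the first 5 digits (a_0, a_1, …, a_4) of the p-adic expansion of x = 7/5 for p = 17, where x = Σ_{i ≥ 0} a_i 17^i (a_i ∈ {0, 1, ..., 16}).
(a_0, …, a_4) = (15, 6, 3, 10, 13)

v_17(7/5) = 0 (numerator and denominator both coprime to 17), so x ∈ ℤ_17^×. Compute digits iteratively via a_i = x_i mod 17, x_{i+1} = (x_i − a_i)/17, with x_0 = x:
  x_0 = 7/5;  a_0 = 15;  x_1 = (x_0 − 15)/17 = -4/5
  x_1 = -4/5;  a_1 = 6;  x_2 = (x_1 − 6)/17 = -2/5
  x_2 = -2/5;  a_2 = 3;  x_3 = (x_2 − 3)/17 = -1/5
  x_3 = -1/5;  a_3 = 10;  x_4 = (x_3 − 10)/17 = -3/5
  x_4 = -3/5;  a_4 = 13;  x_5 = (x_4 − 13)/17 = -4/5
Digits: (15, 6, 3, 10, 13).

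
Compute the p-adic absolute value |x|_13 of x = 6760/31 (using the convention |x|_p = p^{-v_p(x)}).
|6760/31|_13 = 1/169

Step 1 — compute v_13(x) by factoring powers of 13 out of the numerator and denominator: v_13(6760/31) = 2. Step 2 — apply |x|_p = p^{-v_p(x)} = 13^{-2} = 1/169.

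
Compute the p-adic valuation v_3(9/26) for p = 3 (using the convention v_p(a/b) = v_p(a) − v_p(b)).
v_3(9/26) = 2

Factor powers of 3 from the numerator and denominator of the reduced fraction: 9 = 3^2 · 1 and 26 = 3^0 · 26. Apply v_p(a/b) = v_p(a) − v_p(b): v_3(9/26) = 2 − 0 = 2.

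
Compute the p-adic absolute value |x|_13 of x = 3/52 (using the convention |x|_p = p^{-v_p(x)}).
|3/52|_13 = 13

Step 1 — compute v_13(x) by factoring powers of 13 out of the numerator and denominator: v_13(3/52) = -1. Step 2 — apply |x|_p = p^{-v_p(x)} = 13^{1} = 13.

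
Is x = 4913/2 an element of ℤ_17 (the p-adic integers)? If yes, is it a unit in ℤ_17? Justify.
x ∈ ℤ_17 but not a unit; v_17(x) = 3 > 0

ℤ_17 = {x ∈ ℚ_17 : v_17(x) ≥ 0} and ℤ_17^× = {x ∈ ℤ_17 : v_17(x) = 0}. Here v_17(4913/2) = v_17(num) − v_17(den) = 3; compare against these criteria.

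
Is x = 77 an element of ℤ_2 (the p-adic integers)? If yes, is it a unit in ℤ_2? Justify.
x ∈ ℤ_2^× (unit); v_2(x) = 0

ℤ_2 = {x ∈ ℚ_2 : v_2(x) ≥ 0} and ℤ_2^× = {x ∈ ℤ_2 : v_2(x) = 0}. Here v_2(77) = v_2(num) − v_2(den) = 0; compare against these criteria.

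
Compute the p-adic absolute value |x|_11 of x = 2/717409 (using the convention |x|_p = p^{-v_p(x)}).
|2/717409|_11 = 14641

Step 1 — compute v_11(x) by factoring powers of 11 out of the numerator and denominator: v_11(2/717409) = -4. Step 2 — apply |x|_p = p^{-v_p(x)} = 11^{4} = 14641.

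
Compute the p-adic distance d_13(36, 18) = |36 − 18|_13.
d_13(36, 18) = 1

Step 1 — x − y = 36 − 18 = 18. Step 2 — v_13(18) = 0 (factor: 18 = (13^0 · 18); the sign does not affect v_p). Step 3 — |x − y|_13 = 13^{0} = 1.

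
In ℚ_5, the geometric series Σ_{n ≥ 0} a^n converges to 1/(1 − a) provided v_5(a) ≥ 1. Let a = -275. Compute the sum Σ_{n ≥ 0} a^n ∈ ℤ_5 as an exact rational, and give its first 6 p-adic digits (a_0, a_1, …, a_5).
Σ a^n = 1/(1 − a) = 1/276;  first 6 digits = (1, 0, 4, 2, 0, 4)

v_5(a) = 2 ≥ 1, so the series converges in ℤ_5 to 1/(1 − a) = 1/(1 − (-275)) = 1/276. Expand this rational in ℤ_5: compute digits iteratively via d_i = x_i mod 5, x_{i+1} = (x_i − d_i)/5. The first 6 digits are (1, 0, 4, 2, 0, 4).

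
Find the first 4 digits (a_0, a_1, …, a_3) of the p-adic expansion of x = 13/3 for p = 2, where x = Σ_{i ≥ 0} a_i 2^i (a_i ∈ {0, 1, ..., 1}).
(a_0, …, a_3) = (1, 1, 1, 1)

v_2(13/3) = 0 (numerator and denominator both coprime to 2), so x ∈ ℤ_2^×. Compute digits iteratively via a_i = x_i mod 2, x_{i+1} = (x_i − a_i)/2, with x_0 = x:
  x_0 = 13/3;  a_0 = 1;  x_1 = (x_0 − 1)/2 = 5/3
  x_1 = 5/3;  a_1 = 1;  x_2 = (x_1 − 1)/2 = 1/3
  x_2 = 1/3;  a_2 = 1;  x_3 = (x_2 − 1)/2 = -1/3
  x_3 = -1/3;  a_3 = 1;  x_4 = (x_3 − 1)/2 = -2/3
Digits: (1, 1, 1, 1).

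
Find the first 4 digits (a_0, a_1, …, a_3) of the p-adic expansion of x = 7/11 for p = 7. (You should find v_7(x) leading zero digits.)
(a_0, …, a_3) = (0, 2, 1, 3)

v_7(7/11) = 1, so a_0 = ... = a_0 = 0. Factor out: x = 7^1 · u with u = 1/11 a unit in ℤ_7. Expand u iteratively via a_{v+i} = u_i mod 7, u_{i+1} = (u_i − a_{v+i})/7:
  u_0 = 1/11;  a_1 = 2;  u_1 = (u_0 − 2)/7 = -3/11
  u_1 = -3/11;  a_2 = 1;  u_2 = (u_1 − 1)/7 = -2/11
  u_2 = -2/11;  a_3 = 3;  u_3 = (u_2 − 3)/7 = -5/11
Digits: (0, 2, 1, 3).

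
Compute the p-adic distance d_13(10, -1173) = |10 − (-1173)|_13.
d_13(10, -1173) = 1/169

Step 1 — x − y = 10 − (-1173) = 1183. Step 2 — v_13(1183) = 2 (factor: 1183 = (13^2 · 7); the sign does not affect v_p). Step 3 — |x − y|_13 = 13^{-2} = 1/169.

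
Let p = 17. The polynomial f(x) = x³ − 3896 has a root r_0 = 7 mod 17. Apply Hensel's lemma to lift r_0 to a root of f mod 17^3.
r_2 = 3509 (mod 4913)

Hensel: r_{i+1} = r_i − f(r_i)/f′(r_i) mod 17^{i+2}, where f′(x) = 3x². Iterate:
  r_0 = 7 (mod 17)
  r_1 = 41 (mod 289)
  r_2 = 3509 (mod 4913)
Final: r = 3509 with f(r) ≡ 0 mod 17^3.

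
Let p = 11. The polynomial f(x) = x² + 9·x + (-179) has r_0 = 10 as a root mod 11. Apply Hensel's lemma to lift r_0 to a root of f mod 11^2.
r_1 = 43 (mod 121)

Hensel: r_{i+1} = r_i − f(r_i)·(f′(r_i))^{-1} mod 11^{i+2}, f′(x) = 2x + 9. Iterate:
  r_0 = 10 (mod 11)
  r_1 = 43 (mod 121)
Final: r = 43 satisfies f(r) ≡ 0 mod 11^2.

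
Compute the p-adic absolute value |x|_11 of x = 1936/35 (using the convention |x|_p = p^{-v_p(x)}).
|1936/35|_11 = 1/121

Step 1 — compute v_11(x) by factoring powers of 11 out of the numerator and denominator: v_11(1936/35) = 2. Step 2 — apply |x|_p = p^{-v_p(x)} = 11^{-2} = 1/121.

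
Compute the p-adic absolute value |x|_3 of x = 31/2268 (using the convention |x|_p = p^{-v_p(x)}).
|31/2268|_3 = 81

Step 1 — compute v_3(x) by factoring powers of 3 out of the numerator and denominator: v_3(31/2268) = -4. Step 2 — apply |x|_p = p^{-v_p(x)} = 3^{4} = 81.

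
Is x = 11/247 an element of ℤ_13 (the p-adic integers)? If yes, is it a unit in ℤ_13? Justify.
x ∉ ℤ_13 (v_13(x) = -1 < 0)

ℤ_13 = {x ∈ ℚ_13 : v_13(x) ≥ 0} and ℤ_13^× = {x ∈ ℤ_13 : v_13(x) = 0}. Here v_13(11/247) = v_13(num) − v_13(den) = -1; compare against these criteria.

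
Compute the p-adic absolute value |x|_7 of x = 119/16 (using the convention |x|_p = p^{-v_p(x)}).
|119/16|_7 = 1/7

Step 1 — compute v_7(x) by factoring powers of 7 out of the numerator and denominator: v_7(119/16) = 1. Step 2 — apply |x|_p = p^{-v_p(x)} = 7^{-1} = 1/7.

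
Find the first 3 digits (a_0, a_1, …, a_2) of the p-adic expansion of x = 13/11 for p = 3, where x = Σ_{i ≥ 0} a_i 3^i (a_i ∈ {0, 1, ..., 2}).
(a_0, …, a_2) = (2, 0, 1)

v_3(13/11) = 0 (numerator and denominator both coprime to 3), so x ∈ ℤ_3^×. Compute digits iteratively via a_i = x_i mod 3, x_{i+1} = (x_i − a_i)/3, with x_0 = x:
  x_0 = 13/11;  a_0 = 2;  x_1 = (x_0 − 2)/3 = -3/11
  x_1 = -3/11;  a_1 = 0;  x_2 = (x_1 − 0)/3 = -1/11
  x_2 = -1/11;  a_2 = 1;  x_3 = (x_2 − 1)/3 = -4/11
Digits: (2, 0, 1).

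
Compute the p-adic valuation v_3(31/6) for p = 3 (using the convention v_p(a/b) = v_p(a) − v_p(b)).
v_3(31/6) = -1

Factor powers of 3 from the numerator and denominator of the reduced fraction: 31 = 3^0 · 31 and 6 = 3^1 · 2. Apply v_p(a/b) = v_p(a) − v_p(b): v_3(31/6) = 0 − 1 = -1.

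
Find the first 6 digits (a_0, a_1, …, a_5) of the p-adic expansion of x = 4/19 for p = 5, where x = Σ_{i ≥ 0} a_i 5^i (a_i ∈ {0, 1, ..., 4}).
(a_0, …, a_5) = (1, 3, 2, 0, 2, 3)

v_5(4/19) = 0 (numerator and denominator both coprime to 5), so x ∈ ℤ_5^×. Compute digits iteratively via a_i = x_i mod 5, x_{i+1} = (x_i − a_i)/5, with x_0 = x:
  x_0 = 4/19;  a_0 = 1;  x_1 = (x_0 − 1)/5 = -3/19
  x_1 = -3/19;  a_1 = 3;  x_2 = (x_1 − 3)/5 = -12/19
  x_2 = -12/19;  a_2 = 2;  x_3 = (x_2 − 2)/5 = -10/19
  x_3 = -10/19;  a_3 = 0;  x_4 = (x_3 − 0)/5 = -2/19
  x_4 = -2/19;  a_4 = 2;  x_5 = (x_4 − 2)/5 = -8/19
  x_5 = -8/19;  a_5 = 3;  x_6 = (x_5 − 3)/5 = -13/19
Digits: (1, 3, 2, 0, 2, 3).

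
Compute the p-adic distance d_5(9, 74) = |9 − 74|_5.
d_5(9, 74) = 1/5

Step 1 — x − y = 9 − 74 = -65. Step 2 — v_5(-65) = 1 (factor: -65 = −(5^1 · 13); the sign does not affect v_p). Step 3 — |x − y|_5 = 5^{-1} = 1/5.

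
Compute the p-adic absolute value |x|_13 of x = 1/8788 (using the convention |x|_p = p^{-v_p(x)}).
|1/8788|_13 = 2197

Step 1 — compute v_13(x) by factoring powers of 13 out of the numerator and denominator: v_13(1/8788) = -3. Step 2 — apply |x|_p = p^{-v_p(x)} = 13^{3} = 2197.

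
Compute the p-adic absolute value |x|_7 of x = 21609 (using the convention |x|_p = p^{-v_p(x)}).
|21609|_7 = 1/2401

Step 1 — compute v_7(x) by factoring powers of 7 out of the numerator and denominator: v_7(21609) = 4. Step 2 — apply |x|_p = p^{-v_p(x)} = 7^{-4} = 1/2401.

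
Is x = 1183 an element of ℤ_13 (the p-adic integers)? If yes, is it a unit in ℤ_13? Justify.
x ∈ ℤ_13 but not a unit; v_13(x) = 2 > 0

ℤ_13 = {x ∈ ℚ_13 : v_13(x) ≥ 0} and ℤ_13^× = {x ∈ ℤ_13 : v_13(x) = 0}. Here v_13(1183) = v_13(num) − v_13(den) = 2; compare against these criteria.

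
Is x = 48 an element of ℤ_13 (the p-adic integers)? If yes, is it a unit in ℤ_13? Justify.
x ∈ ℤ_13^× (unit); v_13(x) = 0

ℤ_13 = {x ∈ ℚ_13 : v_13(x) ≥ 0} and ℤ_13^× = {x ∈ ℤ_13 : v_13(x) = 0}. Here v_13(48) = v_13(num) − v_13(den) = 0; compare against these criteria.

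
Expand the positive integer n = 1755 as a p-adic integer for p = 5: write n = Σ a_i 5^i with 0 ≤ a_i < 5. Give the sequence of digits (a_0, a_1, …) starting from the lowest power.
(a_0, a_1, …) = (0, 1, 0, 4, 2)

Repeated division by 5 gives the digits low-to-high: 1755 = 1·5^1 + 4·5^3 + 2·5^4. Digit sequence: (0, 1, 0, 4, 2).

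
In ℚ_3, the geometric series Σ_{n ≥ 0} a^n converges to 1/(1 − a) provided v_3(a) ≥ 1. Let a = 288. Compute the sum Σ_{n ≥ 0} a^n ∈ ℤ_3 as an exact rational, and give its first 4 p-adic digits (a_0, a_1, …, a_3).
Σ a^n = 1/(1 − a) = -1/287;  first 4 digits = (1, 0, 2, 1)

v_3(a) = 2 ≥ 1, so the series converges in ℤ_3 to 1/(1 − a) = 1/(1 − 288) = -1/287. Expand this rational in ℤ_3: compute digits iteratively via d_i = x_i mod 3, x_{i+1} = (x_i − d_i)/3. The first 4 digits are (1, 0, 2, 1).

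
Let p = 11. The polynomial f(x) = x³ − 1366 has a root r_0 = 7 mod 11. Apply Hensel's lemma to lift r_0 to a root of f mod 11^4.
r_3 = 9489 (mod 14641)

Hensel: r_{i+1} = r_i − f(r_i)/f′(r_i) mod 11^{i+2}, where f′(x) = 3x². Iterate:
  r_0 = 7 (mod 11)
  r_1 = 51 (mod 121)
  r_2 = 172 (mod 1331)
  r_3 = 9489 (mod 14641)
Final: r = 9489 with f(r) ≡ 0 mod 11^4.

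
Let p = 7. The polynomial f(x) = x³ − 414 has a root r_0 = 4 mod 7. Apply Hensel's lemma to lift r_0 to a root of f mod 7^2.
r_1 = 46 (mod 49)

Hensel: r_{i+1} = r_i − f(r_i)/f′(r_i) mod 7^{i+2}, where f′(x) = 3x². Iterate:
  r_0 = 4 (mod 7)
  r_1 = 46 (mod 49)
Final: r = 46 with f(r) ≡ 0 mod 7^2.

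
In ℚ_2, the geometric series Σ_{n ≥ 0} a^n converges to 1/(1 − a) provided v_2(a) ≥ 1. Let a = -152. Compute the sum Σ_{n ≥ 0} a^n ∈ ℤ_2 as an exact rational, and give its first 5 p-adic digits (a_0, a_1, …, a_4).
Σ a^n = 1/(1 − a) = 1/153;  first 5 digits = (1, 0, 0, 1, 0)

v_2(a) = 3 ≥ 1, so the series converges in ℤ_2 to 1/(1 − a) = 1/(1 − (-152)) = 1/153. Expand this rational in ℤ_2: compute digits iteratively via d_i = x_i mod 2, x_{i+1} = (x_i − d_i)/2. The first 5 digits are (1, 0, 0, 1, 0).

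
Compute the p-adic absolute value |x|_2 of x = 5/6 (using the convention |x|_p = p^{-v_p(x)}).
|5/6|_2 = 2

Step 1 — compute v_2(x) by factoring powers of 2 out of the numerator and denominator: v_2(5/6) = -1. Step 2 — apply |x|_p = p^{-v_p(x)} = 2^{1} = 2.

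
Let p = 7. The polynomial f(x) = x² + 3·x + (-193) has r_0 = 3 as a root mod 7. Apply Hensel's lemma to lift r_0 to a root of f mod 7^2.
r_1 = 17 (mod 49)

Hensel: r_{i+1} = r_i − f(r_i)·(f′(r_i))^{-1} mod 7^{i+2}, f′(x) = 2x + 3. Iterate:
  r_0 = 3 (mod 7)
  r_1 = 17 (mod 49)
Final: r = 17 satisfies f(r) ≡ 0 mod 7^2.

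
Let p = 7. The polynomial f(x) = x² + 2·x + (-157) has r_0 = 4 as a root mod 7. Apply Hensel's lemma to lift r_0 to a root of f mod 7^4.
r_3 = 2237 (mod 2401)

Hensel: r_{i+1} = r_i − f(r_i)·(f′(r_i))^{-1} mod 7^{i+2}, f′(x) = 2x + 2. Iterate:
  r_0 = 4 (mod 7)
  r_1 = 32 (mod 49)
  r_2 = 179 (mod 343)
  r_3 = 2237 (mod 2401)
Final: r = 2237 satisfies f(r) ≡ 0 mod 7^4.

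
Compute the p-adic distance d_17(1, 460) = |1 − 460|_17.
d_17(1, 460) = 1/17

Step 1 — x − y = 1 − 460 = -459. Step 2 — v_17(-459) = 1 (factor: -459 = −(17^1 · 27); the sign does not affect v_p). Step 3 — |x − y|_17 = 17^{-1} = 1/17.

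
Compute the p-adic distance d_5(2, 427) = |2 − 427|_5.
d_5(2, 427) = 1/25

Step 1 — x − y = 2 − 427 = -425. Step 2 — v_5(-425) = 2 (factor: -425 = −(5^2 · 17); the sign does not affect v_p). Step 3 — |x − y|_5 = 5^{-2} = 1/25.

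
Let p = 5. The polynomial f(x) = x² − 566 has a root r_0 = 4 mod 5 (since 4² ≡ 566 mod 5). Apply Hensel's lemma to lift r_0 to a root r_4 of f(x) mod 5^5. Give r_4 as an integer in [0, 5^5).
r_4 = 2729 (mod 3125)

Hensel's recurrence: r_{i+1} = r_i − f(r_i)·(f′(r_i))^{-1} mod 5^{i+2}, with f′(x) = 2x. Iterate:
  r_0 = 4 (mod 5)
  r_1 = 4 (mod 25)
  r_2 = 104 (mod 125)
  r_3 = 229 (mod 625)
  r_4 = 2729 (mod 3125)
Final: r_4 = 2729, and one checks f(r_4) ≡ 0 mod 5^5.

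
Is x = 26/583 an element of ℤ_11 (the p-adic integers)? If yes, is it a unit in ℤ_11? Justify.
x ∉ ℤ_11 (v_11(x) = -1 < 0)

ℤ_11 = {x ∈ ℚ_11 : v_11(x) ≥ 0} and ℤ_11^× = {x ∈ ℤ_11 : v_11(x) = 0}. Here v_11(26/583) = v_11(num) − v_11(den) = -1; compare against these criteria.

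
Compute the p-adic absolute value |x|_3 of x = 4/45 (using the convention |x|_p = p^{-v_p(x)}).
|4/45|_3 = 9

Step 1 — compute v_3(x) by factoring powers of 3 out of the numerator and denominator: v_3(4/45) = -2. Step 2 — apply |x|_p = p^{-v_p(x)} = 3^{2} = 9.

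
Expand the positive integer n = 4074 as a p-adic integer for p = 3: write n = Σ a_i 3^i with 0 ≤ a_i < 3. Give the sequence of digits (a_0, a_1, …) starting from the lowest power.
(a_0, a_1, …) = (0, 2, 2, 0, 2, 1, 2, 1)

Repeated division by 3 gives the digits low-to-high: 4074 = 2·3^1 + 2·3^2 + 2·3^4 + 1·3^5 + 2·3^6 + 1·3^7. Digit sequence: (0, 2, 2, 0, 2, 1, 2, 1).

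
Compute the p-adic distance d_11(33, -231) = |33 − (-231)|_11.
d_11(33, -231) = 1/11

Step 1 — x − y = 33 − (-231) = 264. Step 2 — v_11(264) = 1 (factor: 264 = (11^1 · 24); the sign does not affect v_p). Step 3 — |x − y|_11 = 11^{-1} = 1/11.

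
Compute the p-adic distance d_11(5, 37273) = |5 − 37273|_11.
d_11(5, 37273) = 1/1331

Step 1 — x − y = 5 − 37273 = -37268. Step 2 — v_11(-37268) = 3 (factor: -37268 = −(11^3 · 28); the sign does not affect v_p). Step 3 — |x − y|_11 = 11^{-3} = 1/1331.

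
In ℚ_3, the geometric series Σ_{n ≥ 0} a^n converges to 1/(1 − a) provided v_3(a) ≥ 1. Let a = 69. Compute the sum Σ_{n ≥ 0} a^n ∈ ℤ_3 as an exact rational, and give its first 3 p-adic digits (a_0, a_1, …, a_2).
Σ a^n = 1/(1 − a) = -1/68;  first 3 digits = (1, 2, 2)

v_3(a) = 1 ≥ 1, so the series converges in ℤ_3 to 1/(1 − a) = 1/(1 − 69) = -1/68. Expand this rational in ℤ_3: compute digits iteratively via d_i = x_i mod 3, x_{i+1} = (x_i − d_i)/3. The first 3 digits are (1, 2, 2).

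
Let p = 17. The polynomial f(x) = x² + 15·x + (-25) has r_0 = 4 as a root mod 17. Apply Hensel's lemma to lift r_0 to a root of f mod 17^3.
r_2 = 3897 (mod 4913)

Hensel: r_{i+1} = r_i − f(r_i)·(f′(r_i))^{-1} mod 17^{i+2}, f′(x) = 2x + 15. Iterate:
  r_0 = 4 (mod 17)
  r_1 = 140 (mod 289)
  r_2 = 3897 (mod 4913)
Final: r = 3897 satisfies f(r) ≡ 0 mod 17^3.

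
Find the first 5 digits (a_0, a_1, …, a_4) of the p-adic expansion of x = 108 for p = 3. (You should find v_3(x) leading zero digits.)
(a_0, …, a_4) = (0, 0, 0, 1, 1)

v_3(108) = 3, so a_0 = ... = a_2 = 0. Factor out: x = 3^3 · u with u = 4 a unit in ℤ_3. Expand u iteratively via a_{v+i} = u_i mod 3, u_{i+1} = (u_i − a_{v+i})/3:
  u_0 = 4;  a_3 = 1;  u_1 = (u_0 − 1)/3 = 1
  u_1 = 1;  a_4 = 1;  u_2 = (u_1 − 1)/3 = 0
Digits: (0, 0, 0, 1, 1).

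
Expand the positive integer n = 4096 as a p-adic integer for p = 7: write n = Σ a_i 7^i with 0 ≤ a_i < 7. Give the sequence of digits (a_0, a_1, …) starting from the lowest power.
(a_0, a_1, …) = (1, 4, 6, 4, 1)

Repeated division by 7 gives the digits low-to-high: 4096 = 1 + 4·7^1 + 6·7^2 + 4·7^3 + 1·7^4. Digit sequence: (1, 4, 6, 4, 1).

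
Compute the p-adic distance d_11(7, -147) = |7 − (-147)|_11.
d_11(7, -147) = 1/11

Step 1 — x − y = 7 − (-147) = 154. Step 2 — v_11(154) = 1 (factor: 154 = (11^1 · 14); the sign does not affect v_p). Step 3 — |x − y|_11 = 11^{-1} = 1/11.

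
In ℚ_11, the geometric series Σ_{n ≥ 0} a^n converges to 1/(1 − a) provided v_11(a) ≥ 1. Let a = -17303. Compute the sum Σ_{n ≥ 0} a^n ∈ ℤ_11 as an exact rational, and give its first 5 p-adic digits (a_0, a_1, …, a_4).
Σ a^n = 1/(1 − a) = 1/17304;  first 5 digits = (1, 0, 0, 9, 9)

v_11(a) = 3 ≥ 1, so the series converges in ℤ_11 to 1/(1 − a) = 1/(1 − (-17303)) = 1/17304. Expand this rational in ℤ_11: compute digits iteratively via d_i = x_i mod 11, x_{i+1} = (x_i − d_i)/11. The first 5 digits are (1, 0, 0, 9, 9).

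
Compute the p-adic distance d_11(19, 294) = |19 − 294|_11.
d_11(19, 294) = 1/11

Step 1 — x − y = 19 − 294 = -275. Step 2 — v_11(-275) = 1 (factor: -275 = −(11^1 · 25); the sign does not affect v_p). Step 3 — |x − y|_11 = 11^{-1} = 1/11.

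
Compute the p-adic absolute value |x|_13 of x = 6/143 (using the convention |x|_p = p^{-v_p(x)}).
|6/143|_13 = 13

Step 1 — compute v_13(x) by factoring powers of 13 out of the numerator and denominator: v_13(6/143) = -1. Step 2 — apply |x|_p = p^{-v_p(x)} = 13^{1} = 13.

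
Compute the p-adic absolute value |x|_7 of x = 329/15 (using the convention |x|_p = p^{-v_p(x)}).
|329/15|_7 = 1/7

Step 1 — compute v_7(x) by factoring powers of 7 out of the numerator and denominator: v_7(329/15) = 1. Step 2 — apply |x|_p = p^{-v_p(x)} = 7^{-1} = 1/7.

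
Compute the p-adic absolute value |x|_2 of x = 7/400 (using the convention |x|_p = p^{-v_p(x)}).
|7/400|_2 = 16

Step 1 — compute v_2(x) by factoring powers of 2 out of the numerator and denominator: v_2(7/400) = -4. Step 2 — apply |x|_p = p^{-v_p(x)} = 2^{4} = 16.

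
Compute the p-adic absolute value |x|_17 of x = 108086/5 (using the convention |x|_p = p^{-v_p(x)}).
|108086/5|_17 = 1/4913

Step 1 — compute v_17(x) by factoring powers of 17 out of the numerator and denominator: v_17(108086/5) = 3. Step 2 — apply |x|_p = p^{-v_p(x)} = 17^{-3} = 1/4913.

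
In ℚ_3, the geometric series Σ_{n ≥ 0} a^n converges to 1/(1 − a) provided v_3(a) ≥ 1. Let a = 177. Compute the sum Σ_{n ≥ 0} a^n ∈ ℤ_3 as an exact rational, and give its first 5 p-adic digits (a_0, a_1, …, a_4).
Σ a^n = 1/(1 − a) = -1/176;  first 5 digits = (1, 2, 2, 1, 2)

v_3(a) = 1 ≥ 1, so the series converges in ℤ_3 to 1/(1 − a) = 1/(1 − 177) = -1/176. Expand this rational in ℤ_3: compute digits iteratively via d_i = x_i mod 3, x_{i+1} = (x_i − d_i)/3. The first 5 digits are (1, 2, 2, 1, 2).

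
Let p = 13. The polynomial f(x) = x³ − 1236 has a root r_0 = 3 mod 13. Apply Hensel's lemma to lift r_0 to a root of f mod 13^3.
r_2 = 1043 (mod 2197)

Hensel: r_{i+1} = r_i − f(r_i)/f′(r_i) mod 13^{i+2}, where f′(x) = 3x². Iterate:
  r_0 = 3 (mod 13)
  r_1 = 29 (mod 169)
  r_2 = 1043 (mod 2197)
Final: r = 1043 with f(r) ≡ 0 mod 13^3.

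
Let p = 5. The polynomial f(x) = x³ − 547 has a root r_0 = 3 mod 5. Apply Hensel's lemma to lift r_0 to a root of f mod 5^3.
r_2 = 63 (mod 125)

Hensel: r_{i+1} = r_i − f(r_i)/f′(r_i) mod 5^{i+2}, where f′(x) = 3x². Iterate:
  r_0 = 3 (mod 5)
  r_1 = 13 (mod 25)
  r_2 = 63 (mod 125)
Final: r = 63 with f(r) ≡ 0 mod 5^3.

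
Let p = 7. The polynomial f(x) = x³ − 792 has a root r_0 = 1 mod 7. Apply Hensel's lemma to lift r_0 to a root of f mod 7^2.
r_1 = 36 (mod 49)

Hensel: r_{i+1} = r_i − f(r_i)/f′(r_i) mod 7^{i+2}, where f′(x) = 3x². Iterate:
  r_0 = 1 (mod 7)
  r_1 = 36 (mod 49)
Final: r = 36 with f(r) ≡ 0 mod 7^2.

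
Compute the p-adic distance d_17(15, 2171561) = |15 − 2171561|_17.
d_17(15, 2171561) = 1/83521

Step 1 — x − y = 15 − 2171561 = -2171546. Step 2 — v_17(-2171546) = 4 (factor: -2171546 = −(17^4 · 26); the sign does not affect v_p). Step 3 — |x − y|_17 = 17^{-4} = 1/83521.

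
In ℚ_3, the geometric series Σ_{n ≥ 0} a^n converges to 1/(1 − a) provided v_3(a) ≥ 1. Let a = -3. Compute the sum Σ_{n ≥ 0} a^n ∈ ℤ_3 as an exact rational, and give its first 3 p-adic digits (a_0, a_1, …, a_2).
Σ a^n = 1/(1 − a) = 1/4;  first 3 digits = (1, 2, 0)

v_3(a) = 1 ≥ 1, so the series converges in ℤ_3 to 1/(1 − a) = 1/(1 − (-3)) = 1/4. Expand this rational in ℤ_3: compute digits iteratively via d_i = x_i mod 3, x_{i+1} = (x_i − d_i)/3. The first 3 digits are (1, 2, 0).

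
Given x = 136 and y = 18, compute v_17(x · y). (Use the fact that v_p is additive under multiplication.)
v_17(2448) = 1

v_p(x) = 1 (factor: 136 = 17^1 · 8); v_p(y) = 0 (factor: 18 = 17^0 · 18). Additivity: v_p(xy) = v_p(x) + v_p(y) = 1 + 0 = 1. (Direct check: xy = 2448 = 17^1 · (144).)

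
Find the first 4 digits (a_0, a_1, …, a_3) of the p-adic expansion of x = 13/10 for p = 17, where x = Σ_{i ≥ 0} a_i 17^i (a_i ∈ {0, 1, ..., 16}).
(a_0, …, a_3) = (3, 5, 15, 11)

v_17(13/10) = 0 (numerator and denominator both coprime to 17), so x ∈ ℤ_17^×. Compute digits iteratively via a_i = x_i mod 17, x_{i+1} = (x_i − a_i)/17, with x_0 = x:
  x_0 = 13/10;  a_0 = 3;  x_1 = (x_0 − 3)/17 = -1/10
  x_1 = -1/10;  a_1 = 5;  x_2 = (x_1 − 5)/17 = -3/10
  x_2 = -3/10;  a_2 = 15;  x_3 = (x_2 − 15)/17 = -9/10
  x_3 = -9/10;  a_3 = 11;  x_4 = (x_3 − 11)/17 = -7/10
Digits: (3, 5, 15, 11).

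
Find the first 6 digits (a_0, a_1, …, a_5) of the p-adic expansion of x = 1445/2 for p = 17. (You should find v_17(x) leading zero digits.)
(a_0, …, a_5) = (0, 0, 11, 8, 8, 8)

v_17(1445/2) = 2, so a_0 = ... = a_1 = 0. Factor out: x = 17^2 · u with u = 5/2 a unit in ℤ_17. Expand u iteratively via a_{v+i} = u_i mod 17, u_{i+1} = (u_i − a_{v+i})/17:
  u_0 = 5/2;  a_2 = 11;  u_1 = (u_0 − 11)/17 = -1/2
  u_1 = -1/2;  a_3 = 8;  u_2 = (u_1 − 8)/17 = -1/2
  u_2 = -1/2;  a_4 = 8;  u_3 = (u_2 − 8)/17 = -1/2
  u_3 = -1/2;  a_5 = 8;  u_4 = (u_3 − 8)/17 = -1/2
Digits: (0, 0, 11, 8, 8, 8).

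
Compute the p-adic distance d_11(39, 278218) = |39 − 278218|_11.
d_11(39, 278218) = 1/14641

Step 1 — x − y = 39 − 278218 = -278179. Step 2 — v_11(-278179) = 4 (factor: -278179 = −(11^4 · 19); the sign does not affect v_p). Step 3 — |x − y|_11 = 11^{-4} = 1/14641.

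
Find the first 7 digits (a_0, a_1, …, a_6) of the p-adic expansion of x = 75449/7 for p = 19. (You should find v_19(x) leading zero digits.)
(a_0, …, a_6) = (0, 0, 0, 7, 16, 10, 13)

v_19(75449/7) = 3, so a_0 = ... = a_2 = 0. Factor out: x = 19^3 · u with u = 11/7 a unit in ℤ_19. Expand u iteratively via a_{v+i} = u_i mod 19, u_{i+1} = (u_i − a_{v+i})/19:
  u_0 = 11/7;  a_3 = 7;  u_1 = (u_0 − 7)/19 = -2/7
  u_1 = -2/7;  a_4 = 16;  u_2 = (u_1 − 16)/19 = -6/7
  u_2 = -6/7;  a_5 = 10;  u_3 = (u_2 − 10)/19 = -4/7
  u_3 = -4/7;  a_6 = 13;  u_4 = (u_3 − 13)/19 = -5/7
Digits: (0, 0, 0, 7, 16, 10, 13).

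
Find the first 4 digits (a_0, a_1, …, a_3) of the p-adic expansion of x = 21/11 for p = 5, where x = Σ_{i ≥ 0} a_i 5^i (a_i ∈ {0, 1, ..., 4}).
(a_0, …, a_3) = (1, 2, 1, 2)

v_5(21/11) = 0 (numerator and denominator both coprime to 5), so x ∈ ℤ_5^×. Compute digits iteratively via a_i = x_i mod 5, x_{i+1} = (x_i − a_i)/5, with x_0 = x:
  x_0 = 21/11;  a_0 = 1;  x_1 = (x_0 − 1)/5 = 2/11
  x_1 = 2/11;  a_1 = 2;  x_2 = (x_1 − 2)/5 = -4/11
  x_2 = -4/11;  a_2 = 1;  x_3 = (x_2 − 1)/5 = -3/11
  x_3 = -3/11;  a_3 = 2;  x_4 = (x_3 − 2)/5 = -5/11
Digits: (1, 2, 1, 2).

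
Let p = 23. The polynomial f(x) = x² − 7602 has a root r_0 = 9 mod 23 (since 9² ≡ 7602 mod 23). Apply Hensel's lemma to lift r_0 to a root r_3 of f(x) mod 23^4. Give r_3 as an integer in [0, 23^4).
r_3 = 139642 (mod 279841)

Hensel's recurrence: r_{i+1} = r_i − f(r_i)·(f′(r_i))^{-1} mod 23^{i+2}, with f′(x) = 2x. Iterate:
  r_0 = 9 (mod 23)
  r_1 = 515 (mod 529)
  r_2 = 5805 (mod 12167)
  r_3 = 139642 (mod 279841)
Final: r_3 = 139642, and one checks f(r_3) ≡ 0 mod 23^4.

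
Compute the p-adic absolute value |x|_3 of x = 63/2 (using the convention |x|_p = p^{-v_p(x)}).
|63/2|_3 = 1/9

Step 1 — compute v_3(x) by factoring powers of 3 out of the numerator and denominator: v_3(63/2) = 2. Step 2 — apply |x|_p = p^{-v_p(x)} = 3^{-2} = 1/9.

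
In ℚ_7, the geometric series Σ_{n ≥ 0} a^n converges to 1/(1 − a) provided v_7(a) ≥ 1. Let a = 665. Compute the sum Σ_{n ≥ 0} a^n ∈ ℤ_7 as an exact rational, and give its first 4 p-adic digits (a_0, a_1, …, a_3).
Σ a^n = 1/(1 − a) = -1/664;  first 4 digits = (1, 4, 1, 4)

v_7(a) = 1 ≥ 1, so the series converges in ℤ_7 to 1/(1 − a) = 1/(1 − 665) = -1/664. Expand this rational in ℤ_7: compute digits iteratively via d_i = x_i mod 7, x_{i+1} = (x_i − d_i)/7. The first 4 digits are (1, 4, 1, 4).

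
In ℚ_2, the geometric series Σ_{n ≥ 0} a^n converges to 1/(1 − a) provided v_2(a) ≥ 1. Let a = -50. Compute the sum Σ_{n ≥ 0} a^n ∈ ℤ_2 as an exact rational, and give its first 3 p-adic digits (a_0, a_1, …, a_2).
Σ a^n = 1/(1 − a) = 1/51;  first 3 digits = (1, 1, 0)

v_2(a) = 1 ≥ 1, so the series converges in ℤ_2 to 1/(1 − a) = 1/(1 − (-50)) = 1/51. Expand this rational in ℤ_2: compute digits iteratively via d_i = x_i mod 2, x_{i+1} = (x_i − d_i)/2. The first 3 digits are (1, 1, 0).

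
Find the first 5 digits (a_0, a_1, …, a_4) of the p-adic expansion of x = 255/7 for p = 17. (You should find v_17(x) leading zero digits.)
(a_0, …, a_4) = (0, 7, 7, 2, 12)

v_17(255/7) = 1, so a_0 = ... = a_0 = 0. Factor out: x = 17^1 · u with u = 15/7 a unit in ℤ_17. Expand u iteratively via a_{v+i} = u_i mod 17, u_{i+1} = (u_i − a_{v+i})/17:
  u_0 = 15/7;  a_1 = 7;  u_1 = (u_0 − 7)/17 = -2/7
  u_1 = -2/7;  a_2 = 7;  u_2 = (u_1 − 7)/17 = -3/7
  u_2 = -3/7;  a_3 = 2;  u_3 = (u_2 − 2)/17 = -1/7
  u_3 = -1/7;  a_4 = 12;  u_4 = (u_3 − 12)/17 = -5/7
Digits: (0, 7, 7, 2, 12).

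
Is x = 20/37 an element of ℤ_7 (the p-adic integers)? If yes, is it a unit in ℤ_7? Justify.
x ∈ ℤ_7^× (unit); v_7(x) = 0

ℤ_7 = {x ∈ ℚ_7 : v_7(x) ≥ 0} and ℤ_7^× = {x ∈ ℤ_7 : v_7(x) = 0}. Here v_7(20/37) = v_7(num) − v_7(den) = 0; compare against these criteria.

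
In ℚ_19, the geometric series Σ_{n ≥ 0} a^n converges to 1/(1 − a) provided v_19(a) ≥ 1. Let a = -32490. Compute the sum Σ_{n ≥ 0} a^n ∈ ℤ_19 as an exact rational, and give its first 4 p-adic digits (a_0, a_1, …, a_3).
Σ a^n = 1/(1 − a) = 1/32491;  first 4 digits = (1, 0, 5, 14)

v_19(a) = 2 ≥ 1, so the series converges in ℤ_19 to 1/(1 − a) = 1/(1 − (-32490)) = 1/32491. Expand this rational in ℤ_19: compute digits iteratively via d_i = x_i mod 19, x_{i+1} = (x_i − d_i)/19. The first 4 digits are (1, 0, 5, 14).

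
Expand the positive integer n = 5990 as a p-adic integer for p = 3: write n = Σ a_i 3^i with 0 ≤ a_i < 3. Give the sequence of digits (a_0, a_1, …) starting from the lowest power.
(a_0, a_1, …) = (2, 1, 2, 2, 1, 0, 2, 2)

Repeated division by 3 gives the digits low-to-high: 5990 = 2 + 1·3^1 + 2·3^2 + 2·3^3 + 1·3^4 + 2·3^6 + 2·3^7. Digit sequence: (2, 1, 2, 2, 1, 0, 2, 2).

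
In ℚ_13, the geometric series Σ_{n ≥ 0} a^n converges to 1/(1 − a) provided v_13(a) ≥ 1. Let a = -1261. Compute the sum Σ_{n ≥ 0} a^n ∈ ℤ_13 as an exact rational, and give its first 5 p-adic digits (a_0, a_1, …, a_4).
Σ a^n = 1/(1 − a) = 1/1262;  first 5 digits = (1, 7, 2, 0, 7)

v_13(a) = 1 ≥ 1, so the series converges in ℤ_13 to 1/(1 − a) = 1/(1 − (-1261)) = 1/1262. Expand this rational in ℤ_13: compute digits iteratively via d_i = x_i mod 13, x_{i+1} = (x_i − d_i)/13. The first 5 digits are (1, 7, 2, 0, 7).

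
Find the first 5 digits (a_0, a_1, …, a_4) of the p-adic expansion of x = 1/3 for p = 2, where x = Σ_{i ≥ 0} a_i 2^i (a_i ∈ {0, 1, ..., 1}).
(a_0, …, a_4) = (1, 1, 0, 1, 0)

v_2(1/3) = 0 (numerator and denominator both coprime to 2), so x ∈ ℤ_2^×. Compute digits iteratively via a_i = x_i mod 2, x_{i+1} = (x_i − a_i)/2, with x_0 = x:
  x_0 = 1/3;  a_0 = 1;  x_1 = (x_0 − 1)/2 = -1/3
  x_1 = -1/3;  a_1 = 1;  x_2 = (x_1 − 1)/2 = -2/3
  x_2 = -2/3;  a_2 = 0;  x_3 = (x_2 − 0)/2 = -1/3
  x_3 = -1/3;  a_3 = 1;  x_4 = (x_3 − 1)/2 = -2/3
  x_4 = -2/3;  a_4 = 0;  x_5 = (x_4 − 0)/2 = -1/3
Digits: (1, 1, 0, 1, 0).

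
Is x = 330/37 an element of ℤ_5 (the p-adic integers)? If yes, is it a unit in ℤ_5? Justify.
x ∈ ℤ_5 but not a unit; v_5(x) = 1 > 0

ℤ_5 = {x ∈ ℚ_5 : v_5(x) ≥ 0} and ℤ_5^× = {x ∈ ℤ_5 : v_5(x) = 0}. Here v_5(330/37) = v_5(num) − v_5(den) = 1; compare against these criteria.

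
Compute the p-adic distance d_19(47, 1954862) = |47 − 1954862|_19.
d_19(47, 1954862) = 1/130321

Step 1 — x − y = 47 − 1954862 = -1954815. Step 2 — v_19(-1954815) = 4 (factor: -1954815 = −(19^4 · 15); the sign does not affect v_p). Step 3 — |x − y|_19 = 19^{-4} = 1/130321.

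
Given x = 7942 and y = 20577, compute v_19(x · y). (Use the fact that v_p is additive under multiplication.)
v_19(163422534) = 5

v_p(x) = 2 (factor: 7942 = 19^2 · 22); v_p(y) = 3 (factor: 20577 = 19^3 · 3). Additivity: v_p(xy) = v_p(x) + v_p(y) = 2 + 3 = 5. (Direct check: xy = 163422534 = 19^5 · (66).)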